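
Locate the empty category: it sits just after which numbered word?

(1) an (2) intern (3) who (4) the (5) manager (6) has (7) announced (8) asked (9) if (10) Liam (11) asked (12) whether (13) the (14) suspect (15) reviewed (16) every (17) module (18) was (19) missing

The displaced element is "an intern" (word 2).
It is linked across 1 clause boundary (Ø).
It functions as the subject of "asked", so the gap sits immediately after word 7 ("announced").
Base order: The manager has announced that an intern asked if Liam asked whether the suspect reviewed every module.

7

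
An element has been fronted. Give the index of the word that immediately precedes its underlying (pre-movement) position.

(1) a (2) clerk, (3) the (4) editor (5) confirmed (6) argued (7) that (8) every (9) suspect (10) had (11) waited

5

The displaced element is "a clerk" (word 2).
It is linked across 1 clause boundary (Ø).
It functions as the subject of "argued", so the gap sits immediately after word 5 ("confirmed").
Base order: The editor confirmed a clerk argued that every suspect had waited.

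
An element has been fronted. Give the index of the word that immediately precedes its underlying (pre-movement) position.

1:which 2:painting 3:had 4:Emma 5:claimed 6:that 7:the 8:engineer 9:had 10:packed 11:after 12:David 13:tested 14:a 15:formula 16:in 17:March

The displaced element is "which painting" (word 2).
It is linked across 1 clause boundary (that).
It functions as the direct object of "packed", so the gap sits immediately after word 10 ("packed").
Base order: Emma had claimed that the engineer had packed which painting after David tested a formula in March.

10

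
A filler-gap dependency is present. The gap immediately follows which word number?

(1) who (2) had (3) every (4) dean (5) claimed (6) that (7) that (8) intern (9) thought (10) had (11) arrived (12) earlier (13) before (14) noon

The displaced element is "who" (word 1).
It is linked across 2 clause boundaries (that → Ø).
It functions as the subject of "arrived", so the gap sits immediately after word 9 ("thought").
Base order: Every dean had claimed that that intern thought that who had arrived earlier before noon.

9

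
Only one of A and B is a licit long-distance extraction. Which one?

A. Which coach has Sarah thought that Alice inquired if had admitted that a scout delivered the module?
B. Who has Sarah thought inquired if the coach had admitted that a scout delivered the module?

In A, the wh-phrase is extracted from inside a wh-island (introduced by "if"), which blocks movement.
In B, the extraction path crosses only that-complement boundaries, which are transparent.
So B is grammatical.

B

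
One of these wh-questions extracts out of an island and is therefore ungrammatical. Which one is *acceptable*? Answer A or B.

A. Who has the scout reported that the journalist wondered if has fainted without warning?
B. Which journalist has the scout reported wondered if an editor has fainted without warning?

B

In A, the wh-phrase is extracted from inside a wh-island (introduced by "if"), which blocks movement.
In B, the extraction path crosses only that-complement boundaries, which are transparent.
So B is grammatical.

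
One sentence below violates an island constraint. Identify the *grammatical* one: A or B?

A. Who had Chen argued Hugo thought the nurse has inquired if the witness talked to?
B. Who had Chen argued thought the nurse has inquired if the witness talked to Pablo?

B

In A, the wh-phrase is extracted from inside a wh-island (introduced by "if"), which blocks movement.
In B, the extraction path crosses only that-complement boundaries, which are transparent.
So B is grammatical.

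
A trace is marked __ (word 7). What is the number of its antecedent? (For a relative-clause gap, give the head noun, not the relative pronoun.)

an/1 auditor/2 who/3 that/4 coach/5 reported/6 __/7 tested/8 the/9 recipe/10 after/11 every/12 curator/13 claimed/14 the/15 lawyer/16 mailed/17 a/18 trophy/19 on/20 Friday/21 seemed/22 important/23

The gap at 7 is the subject of "tested", inside a relative clause.
The relative pronoun is "who" (word 3); it is bound by the head noun immediately before it.
Its filler is the head noun "auditor", at word 2.

2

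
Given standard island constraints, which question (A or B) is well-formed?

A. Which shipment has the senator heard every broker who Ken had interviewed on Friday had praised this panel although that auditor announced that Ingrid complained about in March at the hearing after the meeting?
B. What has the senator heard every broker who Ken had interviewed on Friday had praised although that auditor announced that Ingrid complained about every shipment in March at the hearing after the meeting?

In A, the wh-phrase is extracted from inside an adjunct island (introduced by "although"), which blocks movement.
In B, the extraction path crosses only that-complement boundaries, which are transparent.
So B is grammatical.

B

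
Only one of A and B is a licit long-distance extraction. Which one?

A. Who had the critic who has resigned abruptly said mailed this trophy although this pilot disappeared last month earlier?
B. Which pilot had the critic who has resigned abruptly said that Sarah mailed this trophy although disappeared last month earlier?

In B, the wh-phrase is extracted from inside an adjunct island (introduced by "although"), which blocks movement.
In A, the extraction path crosses only that-complement boundaries, which are transparent.
So A is grammatical.

A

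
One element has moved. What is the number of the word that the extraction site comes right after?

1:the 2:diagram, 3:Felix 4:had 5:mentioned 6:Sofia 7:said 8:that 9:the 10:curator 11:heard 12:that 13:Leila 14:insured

14

The displaced element is "the diagram" (word 2).
It is linked across 3 clause boundaries (Ø → that → that).
It functions as the direct object of "insured", so the gap sits immediately after word 14 ("insured").
Base order: Felix had mentioned Sofia said that the curator heard that Leila insured the diagram.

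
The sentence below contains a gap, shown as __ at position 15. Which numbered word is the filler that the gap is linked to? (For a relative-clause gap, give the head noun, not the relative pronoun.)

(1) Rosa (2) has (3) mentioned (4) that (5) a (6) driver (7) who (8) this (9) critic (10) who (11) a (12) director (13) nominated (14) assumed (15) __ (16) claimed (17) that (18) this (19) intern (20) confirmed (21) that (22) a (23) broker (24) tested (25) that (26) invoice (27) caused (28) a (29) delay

6

The gap at 15 is the subject of "claimed", inside a relative clause.
The relative pronoun is "who" (word 7); it is bound by the head noun immediately before it.
Its filler is the head noun "driver", at word 6.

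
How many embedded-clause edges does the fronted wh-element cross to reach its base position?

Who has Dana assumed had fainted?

"who" is extracted from the subject of "fainted".
Boundaries crossed, outermost first: [Ø] — 1 in total.

1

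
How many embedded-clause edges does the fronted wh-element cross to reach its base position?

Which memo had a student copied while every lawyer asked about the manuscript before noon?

0

"which memo" originates inside the matrix clause — no clause boundary is crossed.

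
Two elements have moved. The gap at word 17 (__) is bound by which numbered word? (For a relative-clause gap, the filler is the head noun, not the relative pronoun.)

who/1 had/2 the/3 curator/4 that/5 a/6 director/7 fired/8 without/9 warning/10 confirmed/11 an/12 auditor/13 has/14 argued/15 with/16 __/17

The marked gap is the object of the preposition "with" of "argued".
Its filler is the fronted wh-phrase "who", at word 1.
(The other dependency links word 4 to a gap after word 8.)

1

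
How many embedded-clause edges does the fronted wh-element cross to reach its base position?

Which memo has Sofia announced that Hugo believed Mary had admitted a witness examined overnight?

3

"which memo" is extracted from the object of "examined".
Boundaries crossed, outermost first: [that], [Ø], [Ø] — 3 in total.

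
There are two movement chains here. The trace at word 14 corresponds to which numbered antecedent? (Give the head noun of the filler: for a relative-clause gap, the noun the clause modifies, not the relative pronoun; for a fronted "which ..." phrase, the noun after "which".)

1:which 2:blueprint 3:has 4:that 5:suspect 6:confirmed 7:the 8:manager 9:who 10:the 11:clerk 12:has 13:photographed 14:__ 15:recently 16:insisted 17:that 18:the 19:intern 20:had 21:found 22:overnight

8

The marked gap is inside the relative clause, the direct object of "photographed".
Its filler is the head noun "manager" (via "who"), at word 8.
(The other dependency links word 2 to a gap after word 21.)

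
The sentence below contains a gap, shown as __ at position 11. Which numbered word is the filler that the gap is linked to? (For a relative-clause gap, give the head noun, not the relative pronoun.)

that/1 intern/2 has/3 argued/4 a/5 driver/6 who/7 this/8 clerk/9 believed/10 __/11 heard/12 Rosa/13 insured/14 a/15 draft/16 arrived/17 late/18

The gap at 11 is the subject of "heard", inside a relative clause.
The relative pronoun is "who" (word 7); it is bound by the head noun immediately before it.
Its filler is the head noun "driver", at word 6.

6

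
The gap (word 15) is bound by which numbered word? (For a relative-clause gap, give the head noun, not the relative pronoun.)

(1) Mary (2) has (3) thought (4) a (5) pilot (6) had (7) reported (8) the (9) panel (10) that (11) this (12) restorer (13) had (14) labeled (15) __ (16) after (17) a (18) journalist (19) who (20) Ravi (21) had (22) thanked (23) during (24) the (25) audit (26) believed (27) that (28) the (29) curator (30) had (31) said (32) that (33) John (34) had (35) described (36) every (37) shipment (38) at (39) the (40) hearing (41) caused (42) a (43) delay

9

The gap at 15 is the object of "labeled", inside a relative clause.
The relative pronoun is "that" (word 10); it is bound by the head noun immediately before it.
Its filler is the head noun "panel", at word 9.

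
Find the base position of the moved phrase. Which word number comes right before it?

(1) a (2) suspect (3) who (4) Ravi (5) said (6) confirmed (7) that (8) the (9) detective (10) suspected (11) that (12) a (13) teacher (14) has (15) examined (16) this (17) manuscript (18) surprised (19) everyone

5

The displaced element is "a suspect" (word 2).
It is linked across 1 clause boundary (Ø).
It functions as the subject of "confirmed", so the gap sits immediately after word 5 ("said").
Base order: Ravi said that a suspect confirmed that the detective suspected that a teacher has examined this manuscript.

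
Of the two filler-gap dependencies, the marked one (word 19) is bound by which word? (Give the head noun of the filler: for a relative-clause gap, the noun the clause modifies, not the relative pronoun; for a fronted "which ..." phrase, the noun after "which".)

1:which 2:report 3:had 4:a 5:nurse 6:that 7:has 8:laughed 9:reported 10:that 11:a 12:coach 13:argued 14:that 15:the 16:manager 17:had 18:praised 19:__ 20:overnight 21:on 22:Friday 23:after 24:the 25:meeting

The marked gap is the direct object of "praised".
Its filler is the fronted wh-phrase "which report", at word 2.
(The other dependency links word 5 to a gap after word 6.)

2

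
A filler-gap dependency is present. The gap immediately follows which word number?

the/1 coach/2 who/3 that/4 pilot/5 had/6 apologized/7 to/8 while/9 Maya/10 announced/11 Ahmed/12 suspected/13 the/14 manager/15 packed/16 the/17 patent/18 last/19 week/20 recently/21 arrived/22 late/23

8

The displaced element is "the coach" (word 2).
It functions as the object of the preposition "to" of "apologized", so the gap sits immediately after word 8 ("to").
Base order: That pilot had apologized to the coach while Maya announced Ahmed suspected the manager packed the patent last week recently.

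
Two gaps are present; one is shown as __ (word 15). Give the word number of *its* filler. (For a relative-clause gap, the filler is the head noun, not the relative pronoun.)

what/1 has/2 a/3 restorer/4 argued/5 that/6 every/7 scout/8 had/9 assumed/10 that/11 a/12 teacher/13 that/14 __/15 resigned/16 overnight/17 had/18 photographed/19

13

The marked gap is inside the relative clause, the subject of "resigned".
Its filler is the head noun "teacher" (via "that"), at word 13.
(The other dependency links word 1 to a gap after word 19.)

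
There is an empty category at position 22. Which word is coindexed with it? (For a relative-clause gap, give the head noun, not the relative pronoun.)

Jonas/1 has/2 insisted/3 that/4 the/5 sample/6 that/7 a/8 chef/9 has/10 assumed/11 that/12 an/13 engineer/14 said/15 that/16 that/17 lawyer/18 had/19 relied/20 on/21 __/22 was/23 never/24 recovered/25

The gap at 22 is the prepositional object of "relied", inside a relative clause.
The relative pronoun is "that" (word 7); it is bound by the head noun immediately before it.
Its filler is the head noun "sample", at word 6.

6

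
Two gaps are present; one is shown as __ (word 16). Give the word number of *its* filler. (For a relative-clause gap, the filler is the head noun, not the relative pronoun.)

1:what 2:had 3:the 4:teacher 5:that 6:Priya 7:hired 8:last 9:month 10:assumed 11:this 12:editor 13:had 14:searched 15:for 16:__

The marked gap is the object of the preposition "for" of "searched".
Its filler is the fronted wh-phrase "what", at word 1.
(The other dependency links word 4 to a gap after word 7.)

1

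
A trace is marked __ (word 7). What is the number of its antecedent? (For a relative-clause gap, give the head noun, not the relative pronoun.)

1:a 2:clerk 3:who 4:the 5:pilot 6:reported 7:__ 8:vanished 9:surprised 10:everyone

The gap at 7 is the subject of "vanished", inside a relative clause.
The relative pronoun is "who" (word 3); it is bound by the head noun immediately before it.
Its filler is the head noun "clerk", at word 2.

2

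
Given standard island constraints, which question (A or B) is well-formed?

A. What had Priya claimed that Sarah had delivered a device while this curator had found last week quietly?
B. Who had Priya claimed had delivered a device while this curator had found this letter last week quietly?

B

In A, the wh-phrase is extracted from inside an adjunct island (introduced by "while"), which blocks movement.
In B, the extraction path crosses only that-complement boundaries, which are transparent.
So B is grammatical.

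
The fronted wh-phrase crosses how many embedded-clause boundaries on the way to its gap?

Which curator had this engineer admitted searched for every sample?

"which curator" is extracted from the subject of "searched".
Boundaries crossed, outermost first: [Ø] — 1 in total.

1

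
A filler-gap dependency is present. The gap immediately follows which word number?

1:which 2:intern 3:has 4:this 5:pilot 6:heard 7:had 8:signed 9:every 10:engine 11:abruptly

6

The displaced element is "which intern" (word 2).
It is linked across 1 clause boundary (Ø).
It functions as the subject of "signed", so the gap sits immediately after word 6 ("heard").
Base order: This pilot has heard which intern had signed every engine abruptly.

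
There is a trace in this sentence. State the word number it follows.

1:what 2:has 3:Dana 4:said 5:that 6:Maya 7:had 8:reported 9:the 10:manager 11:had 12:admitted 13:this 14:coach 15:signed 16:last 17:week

15

The displaced element is "what" (word 1).
It is linked across 3 clause boundaries (that → Ø → Ø).
It functions as the direct object of "signed", so the gap sits immediately after word 15 ("signed").
Base order: Dana has said that Maya had reported the manager had admitted this coach signed what last week.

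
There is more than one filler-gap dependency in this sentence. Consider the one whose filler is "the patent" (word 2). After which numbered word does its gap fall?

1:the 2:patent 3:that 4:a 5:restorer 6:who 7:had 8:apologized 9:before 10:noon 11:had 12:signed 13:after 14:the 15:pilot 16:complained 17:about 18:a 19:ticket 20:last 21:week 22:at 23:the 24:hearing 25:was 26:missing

The displaced element is "the patent" (word 2).
It functions as the direct object of "signed", so the gap sits immediately after word 12 ("signed").
Base order: A restorer who had apologized before noon had signed the patent after the pilot complained about a ticket last week at the hearing.

12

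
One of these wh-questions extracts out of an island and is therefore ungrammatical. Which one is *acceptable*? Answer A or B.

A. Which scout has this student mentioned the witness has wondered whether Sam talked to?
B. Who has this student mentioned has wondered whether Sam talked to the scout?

B

In A, the wh-phrase is extracted from inside a wh-island (introduced by "whether"), which blocks movement.
In B, the extraction path crosses only that-complement boundaries, which are transparent.
So B is grammatical.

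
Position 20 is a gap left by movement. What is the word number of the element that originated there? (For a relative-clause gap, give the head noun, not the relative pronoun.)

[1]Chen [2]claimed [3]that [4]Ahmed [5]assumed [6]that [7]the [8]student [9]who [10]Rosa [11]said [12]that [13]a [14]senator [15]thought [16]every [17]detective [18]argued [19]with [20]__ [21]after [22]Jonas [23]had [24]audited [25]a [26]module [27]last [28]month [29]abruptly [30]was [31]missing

8

The gap at 20 is the prepositional object of "argued", inside a relative clause.
The relative pronoun is "who" (word 9); it is bound by the head noun immediately before it.
Its filler is the head noun "student", at word 8.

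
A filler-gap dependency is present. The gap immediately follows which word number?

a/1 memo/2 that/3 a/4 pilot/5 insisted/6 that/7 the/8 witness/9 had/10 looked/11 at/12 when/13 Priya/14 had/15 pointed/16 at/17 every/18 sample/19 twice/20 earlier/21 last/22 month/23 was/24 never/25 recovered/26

The displaced element is "a memo" (word 2).
It is linked across 1 clause boundary (that).
It functions as the object of the preposition "at" of "looked", so the gap sits immediately after word 12 ("at").
Base order: A pilot insisted that the witness had looked at a memo when Priya had pointed at every sample twice earlier last month.

12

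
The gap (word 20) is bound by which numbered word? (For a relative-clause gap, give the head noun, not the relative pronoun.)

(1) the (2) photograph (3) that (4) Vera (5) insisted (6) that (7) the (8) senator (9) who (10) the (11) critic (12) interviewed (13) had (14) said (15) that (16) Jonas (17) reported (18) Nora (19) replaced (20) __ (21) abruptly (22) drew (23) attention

2

The gap at 20 is the object of "replaced", inside a relative clause.
The relative pronoun is "that" (word 3); it is bound by the head noun immediately before it.
Its filler is the head noun "photograph", at word 2.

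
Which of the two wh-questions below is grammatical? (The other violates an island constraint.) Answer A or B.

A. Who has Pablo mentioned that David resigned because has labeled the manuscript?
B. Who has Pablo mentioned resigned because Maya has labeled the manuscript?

In A, the wh-phrase is extracted from inside an adjunct island (introduced by "because"), which blocks movement.
In B, the extraction path crosses only that-complement boundaries, which are transparent.
So B is grammatical.

B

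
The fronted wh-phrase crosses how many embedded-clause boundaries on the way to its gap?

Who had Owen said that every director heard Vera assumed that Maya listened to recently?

"who" is extracted from the PP object of "listened".
Boundaries crossed, outermost first: [that], [Ø], [that] — 3 in total.

3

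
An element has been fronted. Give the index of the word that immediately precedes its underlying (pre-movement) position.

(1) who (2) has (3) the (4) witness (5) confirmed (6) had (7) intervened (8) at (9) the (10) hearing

The displaced element is "who" (word 1).
It is linked across 1 clause boundary (Ø).
It functions as the subject of "intervened", so the gap sits immediately after word 5 ("confirmed").
Base order: The witness has confirmed that who had intervened at the hearing.

5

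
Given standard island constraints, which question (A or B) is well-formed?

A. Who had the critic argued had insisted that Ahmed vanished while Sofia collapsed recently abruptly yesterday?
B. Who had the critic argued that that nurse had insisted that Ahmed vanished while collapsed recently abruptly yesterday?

A

In B, the wh-phrase is extracted from inside an adjunct island (introduced by "while"), which blocks movement.
In A, the extraction path crosses only that-complement boundaries, which are transparent.
So A is grammatical.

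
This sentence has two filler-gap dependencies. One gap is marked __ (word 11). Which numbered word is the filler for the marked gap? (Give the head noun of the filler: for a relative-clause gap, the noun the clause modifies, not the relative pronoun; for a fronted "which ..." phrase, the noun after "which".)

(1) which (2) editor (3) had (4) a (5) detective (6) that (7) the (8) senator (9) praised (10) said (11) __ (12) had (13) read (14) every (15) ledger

The marked gap is the subject of "read".
Its filler is the fronted wh-phrase "which editor", at word 2.
(The other dependency links word 5 to a gap after word 9.)

2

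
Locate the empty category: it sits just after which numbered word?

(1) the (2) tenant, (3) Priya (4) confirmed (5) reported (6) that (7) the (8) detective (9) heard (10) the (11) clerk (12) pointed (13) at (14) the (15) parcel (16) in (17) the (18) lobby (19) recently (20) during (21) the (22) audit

The displaced element is "the tenant" (word 2).
It is linked across 1 clause boundary (Ø).
It functions as the subject of "reported", so the gap sits immediately after word 4 ("confirmed").
Base order: Priya confirmed that the tenant reported that the detective heard the clerk pointed at the parcel in the lobby recently during the audit.

4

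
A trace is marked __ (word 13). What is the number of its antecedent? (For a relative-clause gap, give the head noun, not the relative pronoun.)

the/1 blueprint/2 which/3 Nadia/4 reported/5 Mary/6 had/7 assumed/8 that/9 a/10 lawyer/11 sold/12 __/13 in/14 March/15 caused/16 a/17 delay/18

The gap at 13 is the object of "sold", inside a relative clause.
The relative pronoun is "which" (word 3); it is bound by the head noun immediately before it.
Its filler is the head noun "blueprint", at word 2.

2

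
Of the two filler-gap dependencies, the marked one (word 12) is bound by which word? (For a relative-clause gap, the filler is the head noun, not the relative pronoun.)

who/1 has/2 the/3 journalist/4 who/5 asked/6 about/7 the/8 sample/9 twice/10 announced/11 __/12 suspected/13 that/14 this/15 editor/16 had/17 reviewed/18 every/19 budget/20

The marked gap is the subject of "suspected".
Its filler is the fronted wh-phrase "who", at word 1.
(The other dependency links word 4 to a gap after word 5.)

1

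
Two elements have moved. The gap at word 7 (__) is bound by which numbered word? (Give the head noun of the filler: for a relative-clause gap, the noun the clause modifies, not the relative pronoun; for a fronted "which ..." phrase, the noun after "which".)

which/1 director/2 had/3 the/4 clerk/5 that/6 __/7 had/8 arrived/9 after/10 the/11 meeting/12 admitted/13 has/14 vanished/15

The marked gap is inside the relative clause, the subject of "arrived".
Its filler is the head noun "clerk" (via "that"), at word 5.
(The other dependency links word 2 to a gap after word 13.)

5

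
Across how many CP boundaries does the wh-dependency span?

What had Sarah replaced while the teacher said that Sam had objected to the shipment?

0

"what" originates inside the matrix clause — no clause boundary is crossed.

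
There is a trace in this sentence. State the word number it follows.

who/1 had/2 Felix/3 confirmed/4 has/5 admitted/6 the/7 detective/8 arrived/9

4

The displaced element is "who" (word 1).
It is linked across 1 clause boundary (Ø).
It functions as the subject of "admitted", so the gap sits immediately after word 4 ("confirmed").
Base order: Felix had confirmed that who has admitted the detective arrived.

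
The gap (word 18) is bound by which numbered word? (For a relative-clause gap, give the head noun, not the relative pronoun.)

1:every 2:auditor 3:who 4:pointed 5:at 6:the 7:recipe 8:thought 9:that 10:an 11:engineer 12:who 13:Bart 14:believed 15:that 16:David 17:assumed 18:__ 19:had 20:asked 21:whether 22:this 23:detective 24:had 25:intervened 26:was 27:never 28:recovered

The gap at 18 is the subject of "asked", inside a relative clause.
The relative pronoun is "who" (word 12); it is bound by the head noun immediately before it.
Its filler is the head noun "engineer", at word 11.

11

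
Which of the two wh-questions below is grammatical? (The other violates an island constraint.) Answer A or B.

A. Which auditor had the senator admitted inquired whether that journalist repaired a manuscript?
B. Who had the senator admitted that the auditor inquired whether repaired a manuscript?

In B, the wh-phrase is extracted from inside a wh-island (introduced by "whether"), which blocks movement.
In A, the extraction path crosses only that-complement boundaries, which are transparent.
So A is grammatical.

A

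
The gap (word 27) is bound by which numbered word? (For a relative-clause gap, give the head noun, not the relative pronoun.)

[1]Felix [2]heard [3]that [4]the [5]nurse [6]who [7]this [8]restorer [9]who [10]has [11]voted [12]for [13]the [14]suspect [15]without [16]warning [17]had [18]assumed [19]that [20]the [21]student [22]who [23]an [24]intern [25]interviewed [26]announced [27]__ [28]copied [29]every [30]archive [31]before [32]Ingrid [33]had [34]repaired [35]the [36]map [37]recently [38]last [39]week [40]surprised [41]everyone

5

The gap at 27 is the subject of "copied", inside a relative clause.
The relative pronoun is "who" (word 6); it is bound by the head noun immediately before it.
Its filler is the head noun "nurse", at word 5.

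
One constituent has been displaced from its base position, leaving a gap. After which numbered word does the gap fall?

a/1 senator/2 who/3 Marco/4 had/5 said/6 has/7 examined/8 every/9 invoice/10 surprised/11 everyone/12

6

The displaced element is "a senator" (word 2).
It is linked across 1 clause boundary (Ø).
It functions as the subject of "examined", so the gap sits immediately after word 6 ("said").
Base order: Marco had said that a senator has examined every invoice.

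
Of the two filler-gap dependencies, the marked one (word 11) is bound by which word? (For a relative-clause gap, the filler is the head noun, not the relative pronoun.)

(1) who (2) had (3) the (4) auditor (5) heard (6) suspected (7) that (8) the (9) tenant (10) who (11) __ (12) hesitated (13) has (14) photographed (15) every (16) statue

9

The marked gap is inside the relative clause, the subject of "hesitated".
Its filler is the head noun "tenant" (via "who"), at word 9.
(The other dependency links word 1 to a gap after word 5.)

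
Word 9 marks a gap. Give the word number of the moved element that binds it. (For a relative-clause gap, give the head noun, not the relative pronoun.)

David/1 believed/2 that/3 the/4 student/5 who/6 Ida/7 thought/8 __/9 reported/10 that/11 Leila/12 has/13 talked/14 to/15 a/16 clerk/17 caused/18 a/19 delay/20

5

The gap at 9 is the subject of "reported", inside a relative clause.
The relative pronoun is "who" (word 6); it is bound by the head noun immediately before it.
Its filler is the head noun "student", at word 5.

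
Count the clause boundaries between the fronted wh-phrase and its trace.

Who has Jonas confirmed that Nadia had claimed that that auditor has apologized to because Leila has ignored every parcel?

"who" is extracted from the PP object of "apologized".
Boundaries crossed, outermost first: [that], [that] — 2 in total.

2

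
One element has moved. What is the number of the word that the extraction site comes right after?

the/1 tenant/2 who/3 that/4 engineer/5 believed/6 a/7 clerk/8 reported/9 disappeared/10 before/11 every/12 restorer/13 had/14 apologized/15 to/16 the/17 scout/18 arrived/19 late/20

9

The displaced element is "the tenant" (word 2).
It is linked across 2 clause boundaries (Ø → Ø).
It functions as the subject of "disappeared", so the gap sits immediately after word 9 ("reported").
Base order: That engineer believed a clerk reported the tenant disappeared before every restorer had apologized to the scout.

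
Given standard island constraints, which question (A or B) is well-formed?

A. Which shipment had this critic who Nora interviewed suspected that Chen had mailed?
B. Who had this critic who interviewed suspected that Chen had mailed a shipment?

A

In B, the wh-phrase is extracted from inside a complex-NP island (relative clause) (introduced by "who"), which blocks movement.
In A, the extraction path crosses only that-complement boundaries, which are transparent.
So A is grammatical.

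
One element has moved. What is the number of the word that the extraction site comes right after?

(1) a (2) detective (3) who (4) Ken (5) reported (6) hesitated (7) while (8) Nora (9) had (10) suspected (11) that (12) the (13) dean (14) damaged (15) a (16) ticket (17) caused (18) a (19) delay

The displaced element is "a detective" (word 2).
It is linked across 1 clause boundary (Ø).
It functions as the subject of "hesitated", so the gap sits immediately after word 5 ("reported").
Base order: Ken reported that a detective hesitated while Nora had suspected that the dean damaged a ticket.

5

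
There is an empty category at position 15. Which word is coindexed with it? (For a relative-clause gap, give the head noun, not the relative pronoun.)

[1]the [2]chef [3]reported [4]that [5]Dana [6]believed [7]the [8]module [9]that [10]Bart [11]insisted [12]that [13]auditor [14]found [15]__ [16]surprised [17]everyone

The gap at 15 is the object of "found", inside a relative clause.
The relative pronoun is "that" (word 9); it is bound by the head noun immediately before it.
Its filler is the head noun "module", at word 8.

8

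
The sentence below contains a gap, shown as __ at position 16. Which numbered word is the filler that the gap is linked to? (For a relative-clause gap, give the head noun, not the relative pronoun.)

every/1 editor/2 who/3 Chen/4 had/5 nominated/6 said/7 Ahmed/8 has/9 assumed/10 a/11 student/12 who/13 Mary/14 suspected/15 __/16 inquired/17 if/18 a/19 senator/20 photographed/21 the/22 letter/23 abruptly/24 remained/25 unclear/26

The gap at 16 is the subject of "inquired", inside a relative clause.
The relative pronoun is "who" (word 13); it is bound by the head noun immediately before it.
Its filler is the head noun "student", at word 12.

12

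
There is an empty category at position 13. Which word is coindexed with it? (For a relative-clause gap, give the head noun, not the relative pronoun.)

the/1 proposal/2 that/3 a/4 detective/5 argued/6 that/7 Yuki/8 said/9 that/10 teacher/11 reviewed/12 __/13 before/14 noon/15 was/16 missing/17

The gap at 13 is the object of "reviewed", inside a relative clause.
The relative pronoun is "that" (word 3); it is bound by the head noun immediately before it.
Its filler is the head noun "proposal", at word 2.

2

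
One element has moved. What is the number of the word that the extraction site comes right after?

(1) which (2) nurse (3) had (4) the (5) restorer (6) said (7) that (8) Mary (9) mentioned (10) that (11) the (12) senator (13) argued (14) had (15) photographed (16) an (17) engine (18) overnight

The displaced element is "which nurse" (word 2).
It is linked across 3 clause boundaries (that → that → Ø).
It functions as the subject of "photographed", so the gap sits immediately after word 13 ("argued").
Base order: The restorer had said that Mary mentioned that the senator argued which nurse had photographed an engine overnight.

13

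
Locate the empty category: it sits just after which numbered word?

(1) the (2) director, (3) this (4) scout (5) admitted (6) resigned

The displaced element is "the director" (word 2).
It is linked across 1 clause boundary (Ø).
It functions as the subject of "resigned", so the gap sits immediately after word 5 ("admitted").
Base order: This scout admitted that the director resigned.

5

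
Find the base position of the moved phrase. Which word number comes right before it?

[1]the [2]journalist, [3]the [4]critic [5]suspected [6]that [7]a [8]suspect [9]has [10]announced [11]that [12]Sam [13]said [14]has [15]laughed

13

The displaced element is "the journalist" (word 2).
It is linked across 3 clause boundaries (that → that → Ø).
It functions as the subject of "laughed", so the gap sits immediately after word 13 ("said").
Base order: The critic suspected that a suspect has announced that Sam said that the journalist has laughed.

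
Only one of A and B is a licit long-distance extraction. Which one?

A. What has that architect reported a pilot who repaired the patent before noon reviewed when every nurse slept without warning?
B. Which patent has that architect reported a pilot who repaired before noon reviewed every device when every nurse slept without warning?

A

In B, the wh-phrase is extracted from inside a complex-NP island (relative clause) (introduced by "who"), which blocks movement.
In A, the extraction path crosses only that-complement boundaries, which are transparent.
So A is grammatical.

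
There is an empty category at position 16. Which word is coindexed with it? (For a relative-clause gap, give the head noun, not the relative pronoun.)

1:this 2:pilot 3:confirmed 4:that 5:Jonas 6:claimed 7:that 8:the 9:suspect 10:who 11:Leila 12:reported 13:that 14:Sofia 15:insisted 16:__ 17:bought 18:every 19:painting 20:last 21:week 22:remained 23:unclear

The gap at 16 is the subject of "bought", inside a relative clause.
The relative pronoun is "who" (word 10); it is bound by the head noun immediately before it.
Its filler is the head noun "suspect", at word 9.

9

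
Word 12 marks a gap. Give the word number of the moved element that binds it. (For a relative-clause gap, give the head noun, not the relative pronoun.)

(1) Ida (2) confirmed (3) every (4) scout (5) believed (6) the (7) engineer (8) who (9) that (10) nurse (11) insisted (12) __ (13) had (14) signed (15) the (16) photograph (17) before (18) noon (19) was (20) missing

The gap at 12 is the subject of "signed", inside a relative clause.
The relative pronoun is "who" (word 8); it is bound by the head noun immediately before it.
Its filler is the head noun "engineer", at word 7.

7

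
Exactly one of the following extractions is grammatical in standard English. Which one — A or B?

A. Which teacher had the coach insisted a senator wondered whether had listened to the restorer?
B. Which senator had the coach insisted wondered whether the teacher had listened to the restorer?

B

In A, the wh-phrase is extracted from inside a wh-island (introduced by "whether"), which blocks movement.
In B, the extraction path crosses only that-complement boundaries, which are transparent.
So B is grammatical.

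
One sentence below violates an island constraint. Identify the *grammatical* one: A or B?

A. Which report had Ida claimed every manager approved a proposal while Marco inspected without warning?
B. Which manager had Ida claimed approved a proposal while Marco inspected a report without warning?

B

In A, the wh-phrase is extracted from inside an adjunct island (introduced by "while"), which blocks movement.
In B, the extraction path crosses only that-complement boundaries, which are transparent.
So B is grammatical.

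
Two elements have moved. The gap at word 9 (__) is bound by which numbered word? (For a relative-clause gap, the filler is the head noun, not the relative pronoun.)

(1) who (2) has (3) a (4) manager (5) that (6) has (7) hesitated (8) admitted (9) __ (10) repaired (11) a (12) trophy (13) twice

1

The marked gap is the subject of "repaired".
Its filler is the fronted wh-phrase "who", at word 1.
(The other dependency links word 4 to a gap after word 5.)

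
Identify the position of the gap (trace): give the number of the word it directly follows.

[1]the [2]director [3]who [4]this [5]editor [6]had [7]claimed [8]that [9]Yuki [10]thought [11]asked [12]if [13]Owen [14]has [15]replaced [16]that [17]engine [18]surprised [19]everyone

The displaced element is "the director" (word 2).
It is linked across 2 clause boundaries (that → Ø).
It functions as the subject of "asked", so the gap sits immediately after word 10 ("thought").
Base order: This editor had claimed that Yuki thought that the director asked if Owen has replaced that engine.

10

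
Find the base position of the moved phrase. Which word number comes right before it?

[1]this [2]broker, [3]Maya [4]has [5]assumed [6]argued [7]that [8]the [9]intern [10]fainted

The displaced element is "this broker" (word 2).
It is linked across 1 clause boundary (Ø).
It functions as the subject of "argued", so the gap sits immediately after word 5 ("assumed").
Base order: Maya has assumed this broker argued that the intern fainted.

5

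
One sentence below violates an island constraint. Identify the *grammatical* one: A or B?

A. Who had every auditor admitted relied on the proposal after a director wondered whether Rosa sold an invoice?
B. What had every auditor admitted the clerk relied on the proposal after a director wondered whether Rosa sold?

A

In B, the wh-phrase is extracted from inside an adjunct island (introduced by "after"), which blocks movement.
In A, the extraction path crosses only that-complement boundaries, which are transparent.
So A is grammatical.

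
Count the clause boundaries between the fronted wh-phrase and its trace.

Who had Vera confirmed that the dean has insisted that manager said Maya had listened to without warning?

"who" is extracted from the PP object of "listened".
Boundaries crossed, outermost first: [that], [Ø], [Ø] — 3 in total.

3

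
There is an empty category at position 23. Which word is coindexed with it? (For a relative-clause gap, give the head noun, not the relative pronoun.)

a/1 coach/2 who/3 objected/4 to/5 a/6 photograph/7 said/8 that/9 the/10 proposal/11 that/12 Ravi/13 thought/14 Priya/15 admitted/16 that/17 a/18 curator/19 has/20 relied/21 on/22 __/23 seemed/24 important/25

11

The gap at 23 is the prepositional object of "relied", inside a relative clause.
The relative pronoun is "that" (word 12); it is bound by the head noun immediately before it.
Its filler is the head noun "proposal", at word 11.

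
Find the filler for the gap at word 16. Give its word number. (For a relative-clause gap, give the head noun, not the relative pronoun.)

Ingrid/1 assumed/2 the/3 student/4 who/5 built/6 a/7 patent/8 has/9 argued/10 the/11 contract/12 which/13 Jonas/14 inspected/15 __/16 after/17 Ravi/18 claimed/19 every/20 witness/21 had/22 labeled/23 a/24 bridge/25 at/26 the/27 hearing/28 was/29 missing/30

The gap at 16 is the object of "inspected", inside a relative clause.
The relative pronoun is "which" (word 13); it is bound by the head noun immediately before it.
Its filler is the head noun "contract", at word 12.

12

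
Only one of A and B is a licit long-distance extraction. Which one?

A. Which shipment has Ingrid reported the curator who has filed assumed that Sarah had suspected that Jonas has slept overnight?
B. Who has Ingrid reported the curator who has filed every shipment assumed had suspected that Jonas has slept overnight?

In A, the wh-phrase is extracted from inside a complex-NP island (relative clause) (introduced by "who"), which blocks movement.
In B, the extraction path crosses only that-complement boundaries, which are transparent.
So B is grammatical.

B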